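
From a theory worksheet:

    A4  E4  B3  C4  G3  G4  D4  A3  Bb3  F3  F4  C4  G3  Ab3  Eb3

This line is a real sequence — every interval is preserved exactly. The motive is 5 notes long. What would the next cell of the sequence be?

The 5-note cells begin on A4, G4, F4 — each down a 2nd from the last.
From Eb4 the exact shape gives Eb4 Bb3 F3 Gb3 Db3.

Eb4 Bb3 F3 Gb3 Db3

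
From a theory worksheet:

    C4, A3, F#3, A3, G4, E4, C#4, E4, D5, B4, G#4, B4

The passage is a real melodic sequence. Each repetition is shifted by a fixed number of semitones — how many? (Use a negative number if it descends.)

Unit = 4 notes; the statements start on C4, G4, D5, moving up a 5th each time.
C4 to G4 spans +7 semitones.

7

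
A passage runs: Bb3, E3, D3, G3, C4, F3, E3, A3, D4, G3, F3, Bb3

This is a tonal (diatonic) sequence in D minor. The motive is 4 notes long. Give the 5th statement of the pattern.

F4 Bb3 A3 D4

Unit = 4 notes; the statements start on Bb3, C4, D4, moving up a 2nd each time.
Extending up a 2nd: E4 → F4.
From F4 the diatonic shape gives F4 Bb3 A3 D4.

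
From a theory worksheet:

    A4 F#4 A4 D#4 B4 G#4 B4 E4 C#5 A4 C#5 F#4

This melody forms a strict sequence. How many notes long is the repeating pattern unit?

4

There are 12 notes; a 4-note unit gives 3 cells:
A4 F#4 A4 D#4 | B4 G#4 B4 E4 | C#5 A4 C#5 F#4
Each cell is the previous one up a 2nd — so the unit is 4 notes.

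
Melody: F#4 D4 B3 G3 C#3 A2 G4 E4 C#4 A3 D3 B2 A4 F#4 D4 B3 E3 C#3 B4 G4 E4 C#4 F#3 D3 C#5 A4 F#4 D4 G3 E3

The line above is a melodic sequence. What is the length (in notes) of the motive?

6

There are 30 notes; a 6-note unit gives 5 cells:
F#4 D4 B3 G3 C#3 A2 | G4 E4 C#4 A3 D3 B2 | A4 F#4 D4 B3 E3 C#3 | B4 G4 E4 C#4 F#3 D3 | C#5 A4 F#4 D4 G3 E3
Each cell is the previous one up a 2nd — so the unit is 6 notes.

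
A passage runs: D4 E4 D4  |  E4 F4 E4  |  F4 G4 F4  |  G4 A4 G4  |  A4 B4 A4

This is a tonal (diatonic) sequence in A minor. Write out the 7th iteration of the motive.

Unit = 3 notes; the statements start on D4, E4, F4, G4, A4, moving up a 2nd each time.
Extending up a 2nd: B4 → C5.
So cell 7 is C5 D5 C5.

C5 D5 C5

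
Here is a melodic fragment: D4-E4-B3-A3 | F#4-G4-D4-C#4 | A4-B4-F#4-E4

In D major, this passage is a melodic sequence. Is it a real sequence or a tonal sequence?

Every note is diatonic to D major.
Cell 1 has +2 semitones from note 1 to 2, but cell 2 has +1 — the interval quality changes while the contour stays the same, which is the hallmark of a tonal sequence.

tonal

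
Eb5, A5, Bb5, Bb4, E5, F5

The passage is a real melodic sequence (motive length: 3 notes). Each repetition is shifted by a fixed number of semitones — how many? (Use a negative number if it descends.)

-5

The 3-note cells begin on Eb5, Bb4 — each down a 4th from the last.
Eb5→Bb4 is 70 − 75 = -5 semitones.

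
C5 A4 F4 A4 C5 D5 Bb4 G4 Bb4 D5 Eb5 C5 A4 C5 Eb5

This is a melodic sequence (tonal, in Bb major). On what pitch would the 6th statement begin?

A5

With a 5-note motive the entries are C5, D5, Eb5, each up a 2nd from the previous.
Continuing: F5 → G5 → A5. Statement 6 starts on A5.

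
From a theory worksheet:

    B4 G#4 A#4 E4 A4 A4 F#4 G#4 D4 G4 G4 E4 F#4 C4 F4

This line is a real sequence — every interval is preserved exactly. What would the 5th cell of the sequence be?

Eb4 C4 D4 Ab3 Db4

With a 5-note motive the entries are B4, A4, G4, each down a 2nd from the previous.
Extending down a 2nd: F4 → Eb4.
Statement 5 starts on Eb4 and keeps the same exact contour: Eb4 C4 D4 Ab3 Db4.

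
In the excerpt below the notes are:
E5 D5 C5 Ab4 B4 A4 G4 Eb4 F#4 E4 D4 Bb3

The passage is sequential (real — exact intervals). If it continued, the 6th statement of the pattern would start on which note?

D#3

Unit = 4 notes; the statements start on E5, B4, F#4, moving down a 4th each time.
Extending the heads down a 4th: C#4 → G#3 → D#3.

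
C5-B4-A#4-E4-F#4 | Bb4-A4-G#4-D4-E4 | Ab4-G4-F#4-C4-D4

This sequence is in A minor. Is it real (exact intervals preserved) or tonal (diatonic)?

Each cell has the same semitone pattern (-1, -1, -6, 2) — intervals are preserved exactly.
And A#4 lies outside A minor, so the sequence is real rather than tonal.

real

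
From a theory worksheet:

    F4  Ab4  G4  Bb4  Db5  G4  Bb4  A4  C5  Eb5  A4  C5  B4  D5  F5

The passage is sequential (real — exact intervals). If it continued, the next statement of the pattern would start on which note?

B4

With a 5-note motive the entries are F4, G4, A4, each up a 2nd from the previous.
One more step up a 2nd gives B4.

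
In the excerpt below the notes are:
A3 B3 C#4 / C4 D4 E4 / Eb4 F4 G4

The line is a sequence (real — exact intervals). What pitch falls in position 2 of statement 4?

Ab4

The unit is 3 notes. Position-2 pitches of the 3 shown cells: B3, D4, F4.
From F4, up a 3rd gives Ab4.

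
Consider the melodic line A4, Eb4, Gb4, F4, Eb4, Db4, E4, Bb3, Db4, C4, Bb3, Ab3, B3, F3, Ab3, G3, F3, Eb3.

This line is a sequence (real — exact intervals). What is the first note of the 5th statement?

The 6-note cells begin on A4, E4, B3 — each down a 4th from the last.
Extending the heads down a 4th: F#3 → C#3.

C#3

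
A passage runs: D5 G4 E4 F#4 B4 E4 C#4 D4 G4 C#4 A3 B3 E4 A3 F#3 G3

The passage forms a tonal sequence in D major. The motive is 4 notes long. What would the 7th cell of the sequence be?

Unit = 4 notes; the statements start on D5, B4, G4, E4, moving down a 3rd each time.
Carrying on: C#4 → A3 → F#3.
So cell 7 is F#3 B2 G2 A2.

F#3 B2 G2 A2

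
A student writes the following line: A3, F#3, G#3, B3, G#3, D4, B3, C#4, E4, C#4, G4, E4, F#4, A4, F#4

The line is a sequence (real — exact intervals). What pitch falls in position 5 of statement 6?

A5

The unit is 5 notes. Position-5 pitches of the 3 shown cells: G#3, C#4, F#4.
Extending up a 4th: B4 → E5 → A5.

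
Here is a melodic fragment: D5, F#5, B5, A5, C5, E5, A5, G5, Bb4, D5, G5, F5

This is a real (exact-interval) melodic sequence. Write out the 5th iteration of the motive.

Taking 4-note groups, the heads are D5, C5, Bb4: the pattern moves down a 2nd.
Carrying on: Ab4 → Gb4.
Statement 5 starts on Gb4 and keeps the same exact contour: Gb4 Bb4 Eb5 Db5.

Gb4 Bb4 Eb5 Db5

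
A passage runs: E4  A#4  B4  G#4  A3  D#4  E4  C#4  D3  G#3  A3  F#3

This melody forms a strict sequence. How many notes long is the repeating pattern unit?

There are 12 notes; a 4-note unit gives 3 cells:
E4 A#4 B4 G#4 | A3 D#4 E4 C#4 | D3 G#3 A3 F#3
That's a consistent down a 5th shift per cell, and no other grouping gives one.

4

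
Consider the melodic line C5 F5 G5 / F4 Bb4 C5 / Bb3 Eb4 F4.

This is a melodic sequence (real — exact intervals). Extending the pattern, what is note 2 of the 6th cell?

With 3-note cells, note 2 of each statement runs F5, Bb4, Eb4.
Each moves down a 5th. Continuing: Ab3 → Db3 → Gb2.

Gb2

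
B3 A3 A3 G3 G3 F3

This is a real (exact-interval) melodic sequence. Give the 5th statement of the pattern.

Eb3 Db3

With a 2-note motive the entries are B3, A3, G3, each down a 2nd from the previous.
Continuing the starts: F3 → Eb3.
Statement 5 starts on Eb3 and keeps the same exact contour: Eb3 Db3.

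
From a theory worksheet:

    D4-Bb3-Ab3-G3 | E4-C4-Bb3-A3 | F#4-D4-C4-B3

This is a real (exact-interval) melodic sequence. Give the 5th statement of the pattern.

A#4 F#4 E4 D#4

Taking 4-note groups, the heads are D4, E4, F#4: the pattern moves up a 2nd.
Extending up a 2nd: G#4 → A#4.
Statement 5 starts on A#4 and keeps the same exact contour: A#4 F#4 E4 D#4.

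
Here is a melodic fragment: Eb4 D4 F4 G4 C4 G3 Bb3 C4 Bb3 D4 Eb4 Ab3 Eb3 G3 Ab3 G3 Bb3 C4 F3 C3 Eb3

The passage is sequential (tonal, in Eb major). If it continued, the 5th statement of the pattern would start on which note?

Taking 7-note groups, the heads are Eb4, C4, Ab3: the pattern moves down a 3rd.
Extending the heads down a 3rd: F3 → D3.

D3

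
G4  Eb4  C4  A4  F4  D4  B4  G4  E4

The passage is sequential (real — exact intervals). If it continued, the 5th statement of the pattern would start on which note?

D#5

Taking 3-note groups, the heads are G4, A4, B4: the pattern moves up a 2nd.
Continuing: C#5 → D#5. Statement 5 starts on D#5.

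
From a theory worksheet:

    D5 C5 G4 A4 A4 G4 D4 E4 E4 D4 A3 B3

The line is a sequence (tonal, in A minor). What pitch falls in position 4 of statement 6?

G2

Grouping in 4s, the 4th note of each cell is A4, E4, B3.
Each moves down a 4th. Continuing: F3 → C3 → G2.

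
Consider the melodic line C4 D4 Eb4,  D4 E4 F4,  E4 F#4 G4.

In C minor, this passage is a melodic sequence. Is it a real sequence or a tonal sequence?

Each cell has the same semitone pattern (2, 1) — intervals are preserved exactly.
And E4 lies outside C minor, so the sequence is real rather than tonal.

real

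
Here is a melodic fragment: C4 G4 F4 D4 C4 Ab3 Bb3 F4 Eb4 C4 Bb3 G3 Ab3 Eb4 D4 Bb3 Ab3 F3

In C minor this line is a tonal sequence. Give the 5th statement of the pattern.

Unit = 6 notes; the statements start on C4, Bb3, Ab3, moving down a 2nd each time.
Extending down a 2nd: G3 → F3.
From F3 the diatonic shape gives F3 C4 Bb3 G3 F3 D3.

F3 C4 Bb3 G3 F3 D3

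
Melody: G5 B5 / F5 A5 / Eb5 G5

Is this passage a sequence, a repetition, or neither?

Each 2-note cell is the previous one transposed down a 2nd.

sequence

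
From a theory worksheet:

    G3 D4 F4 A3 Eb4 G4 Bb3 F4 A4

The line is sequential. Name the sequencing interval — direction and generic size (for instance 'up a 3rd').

up a 2nd

Unit = 3 notes; the statements start on G3, A3, Bb3, moving up a 2nd each time.
From G3 to A3: up a 2nd.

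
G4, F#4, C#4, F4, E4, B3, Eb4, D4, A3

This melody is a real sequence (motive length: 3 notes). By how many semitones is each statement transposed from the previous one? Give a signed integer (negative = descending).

-2

Unit = 3 notes; the statements start on G4, F4, Eb4, moving down a 2nd each time.
Counting half-steps from G4 to F4: -2.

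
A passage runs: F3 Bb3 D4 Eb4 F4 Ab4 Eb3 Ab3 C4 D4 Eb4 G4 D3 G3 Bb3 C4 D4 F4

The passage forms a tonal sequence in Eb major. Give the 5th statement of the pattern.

The 6-note cells begin on F3, Eb3, D3 — each down a 2nd from the last.
Continuing the starts: C3 → Bb2.
From Bb2 the diatonic shape gives Bb2 Eb3 G3 Ab3 Bb3 D4.

Bb2 Eb3 G3 Ab3 Bb3 D4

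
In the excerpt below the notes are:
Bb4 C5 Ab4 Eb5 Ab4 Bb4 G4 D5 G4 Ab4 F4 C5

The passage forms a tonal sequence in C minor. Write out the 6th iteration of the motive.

D4 Eb4 C4 G4

The 4-note cells begin on Bb4, Ab4, G4 — each down a 2nd from the last.
Extending down a 2nd: F4 → Eb4 → D4.
From D4 the diatonic shape gives D4 Eb4 C4 G4.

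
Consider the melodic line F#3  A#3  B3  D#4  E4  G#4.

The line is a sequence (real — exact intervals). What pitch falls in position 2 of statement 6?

The unit is 2 notes. Position-2 pitches of the 3 shown cells: A#3, D#4, G#4.
Carrying that up a 4th forward: C#5 → F#5 → B5.

B5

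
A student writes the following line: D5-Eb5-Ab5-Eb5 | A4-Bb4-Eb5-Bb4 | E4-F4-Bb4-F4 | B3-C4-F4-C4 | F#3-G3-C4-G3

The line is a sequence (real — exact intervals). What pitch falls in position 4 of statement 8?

E2

With 4-note cells, note 4 of each statement runs Eb5, Bb4, F4, C4, G3.
Extending down a 4th: D3 → A2 → E2.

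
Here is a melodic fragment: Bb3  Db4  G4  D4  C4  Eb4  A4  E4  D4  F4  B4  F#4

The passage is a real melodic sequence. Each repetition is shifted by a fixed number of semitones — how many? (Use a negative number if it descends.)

2

Taking 4-note groups, the heads are Bb3, C4, D4: the pattern moves up a 2nd.
Bb3 to C4 spans +2 semitones.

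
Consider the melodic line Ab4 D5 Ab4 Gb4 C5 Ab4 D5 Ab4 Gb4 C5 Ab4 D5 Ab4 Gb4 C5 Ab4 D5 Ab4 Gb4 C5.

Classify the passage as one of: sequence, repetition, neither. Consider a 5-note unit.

Each 5-note cell is identical (Ab4 D5 Ab4 Gb4 C5), restated at the same pitch.

repetition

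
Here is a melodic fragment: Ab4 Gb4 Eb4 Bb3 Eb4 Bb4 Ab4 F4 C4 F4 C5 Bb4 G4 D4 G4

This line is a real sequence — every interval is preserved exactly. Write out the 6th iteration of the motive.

F#5 E5 C#5 G#4 C#5

Taking 5-note groups, the heads are Ab4, Bb4, C5: the pattern moves up a 2nd.
Carrying on: D5 → E5 → F#5.
Statement 6 starts on F#5 and keeps the same exact contour: F#5 E5 C#5 G#4 C#5.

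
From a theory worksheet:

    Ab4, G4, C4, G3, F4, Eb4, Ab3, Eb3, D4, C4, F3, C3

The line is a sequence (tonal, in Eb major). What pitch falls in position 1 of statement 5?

Grouping in 4s, the 1st note of each cell is Ab4, F4, D4.
Each moves down a 3rd. Continuing: Bb3 → G3.

G3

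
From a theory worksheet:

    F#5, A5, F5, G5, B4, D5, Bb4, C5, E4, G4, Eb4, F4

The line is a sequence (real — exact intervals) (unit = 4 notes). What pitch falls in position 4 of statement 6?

Ab2

With 4-note cells, note 4 of each statement runs G5, C5, F4.
Each moves down a 5th. Continuing: Bb3 → Eb3 → Ab2.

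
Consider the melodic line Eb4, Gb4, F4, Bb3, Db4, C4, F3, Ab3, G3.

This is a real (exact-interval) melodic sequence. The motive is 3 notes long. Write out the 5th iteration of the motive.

Taking 3-note groups, the heads are Eb4, Bb3, F3: the pattern moves down a 4th.
Extending down a 4th: C3 → G2.
Statement 5 starts on G2 and keeps the same exact contour: G2 Bb2 A2.

G2 Bb2 A2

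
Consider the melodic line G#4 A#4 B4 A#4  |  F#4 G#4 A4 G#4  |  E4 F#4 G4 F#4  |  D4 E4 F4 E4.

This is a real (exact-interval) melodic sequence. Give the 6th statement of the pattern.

With a 4-note motive the entries are G#4, F#4, E4, D4, each down a 2nd from the previous.
Continuing the starts: C4 → Bb3.
From Bb3 the exact shape gives Bb3 C4 Db4 C4.

Bb3 C4 Db4 C4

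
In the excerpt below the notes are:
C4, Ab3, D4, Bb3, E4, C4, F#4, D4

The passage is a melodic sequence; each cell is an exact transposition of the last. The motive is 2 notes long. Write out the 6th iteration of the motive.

Unit = 2 notes; the statements start on C4, D4, E4, F#4, moving up a 2nd each time.
Continuing the starts: G#4 → A#4.
From A#4 the exact shape gives A#4 F#4.

A#4 F#4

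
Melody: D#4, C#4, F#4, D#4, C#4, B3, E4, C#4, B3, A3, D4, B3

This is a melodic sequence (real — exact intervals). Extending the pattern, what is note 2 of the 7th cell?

With 4-note cells, note 2 of each statement runs C#4, B3, A3.
Carrying that down a 2nd forward: G3 → F3 → Eb3 → Db3.

Db3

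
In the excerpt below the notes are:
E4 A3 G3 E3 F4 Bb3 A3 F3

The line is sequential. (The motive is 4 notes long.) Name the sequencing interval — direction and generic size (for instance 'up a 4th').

The 4-note cells begin on E4, F4 — each up a 2nd from the last.
From E4 to F4: up a 2nd.

up a 2nd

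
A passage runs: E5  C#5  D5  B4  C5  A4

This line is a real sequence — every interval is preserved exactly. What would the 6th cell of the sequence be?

Taking 2-note groups, the heads are E5, D5, C5: the pattern moves down a 2nd.
Extending down a 2nd: Bb4 → Ab4 → Gb4.
Statement 6 starts on Gb4 and keeps the same exact contour: Gb4 Eb4.

Gb4 Eb4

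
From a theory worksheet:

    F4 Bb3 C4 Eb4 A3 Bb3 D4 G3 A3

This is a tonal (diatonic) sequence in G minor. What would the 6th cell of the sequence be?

Unit = 3 notes; the statements start on F4, Eb4, D4, moving down a 2nd each time.
Extending down a 2nd: C4 → Bb3 → A3.
From A3 the diatonic shape gives A3 D3 Eb3.

A3 D3 Eb3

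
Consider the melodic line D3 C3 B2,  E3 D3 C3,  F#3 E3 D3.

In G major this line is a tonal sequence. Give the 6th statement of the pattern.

Taking 3-note groups, the heads are D3, E3, F#3: the pattern moves up a 2nd.
Carrying on: G3 → A3 → B3.
Statement 6 starts on B3 and keeps the same diatonic contour: B3 A3 G3.

B3 A3 G3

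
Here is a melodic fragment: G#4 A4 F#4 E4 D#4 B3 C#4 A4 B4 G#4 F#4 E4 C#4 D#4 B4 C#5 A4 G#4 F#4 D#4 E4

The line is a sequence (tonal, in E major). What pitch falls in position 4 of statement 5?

Grouping in 7s, the 4th note of each cell is E4, F#4, G#4.
Extending up a 2nd: A4 → B4.

B4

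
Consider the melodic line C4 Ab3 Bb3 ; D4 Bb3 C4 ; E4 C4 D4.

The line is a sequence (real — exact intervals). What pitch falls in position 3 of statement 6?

G#4

The unit is 3 notes. Position-3 pitches of the 3 shown cells: Bb3, C4, D4.
Carrying that up a 2nd forward: E4 → F#4 → G#4.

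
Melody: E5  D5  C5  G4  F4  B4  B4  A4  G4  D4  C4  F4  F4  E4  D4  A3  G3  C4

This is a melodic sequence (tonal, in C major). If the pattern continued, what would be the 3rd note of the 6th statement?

With 6-note cells, note 3 of each statement runs C5, G4, D4.
Carrying that down a 4th forward: A3 → E3 → B2.

B2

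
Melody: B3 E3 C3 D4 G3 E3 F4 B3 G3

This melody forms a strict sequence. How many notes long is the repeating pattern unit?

3

9 notes total. Splitting into 3 groups of 3:
B3 E3 C3 | D4 G3 E3 | F4 B3 G3
Each cell is the previous one up a 3rd — so the unit is 3 notes.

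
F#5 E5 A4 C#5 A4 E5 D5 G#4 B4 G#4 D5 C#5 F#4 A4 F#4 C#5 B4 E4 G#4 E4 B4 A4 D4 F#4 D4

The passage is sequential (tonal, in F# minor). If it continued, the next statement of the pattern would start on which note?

Taking 5-note groups, the heads are F#5, E5, D5, C#5, B4: the pattern moves down a 2nd.
The next head, down a 2nd from B4, is A4.

A4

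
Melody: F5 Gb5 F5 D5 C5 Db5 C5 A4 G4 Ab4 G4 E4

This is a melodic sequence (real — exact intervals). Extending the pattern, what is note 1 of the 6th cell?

E3

With 4-note cells, note 1 of each statement runs F5, C5, G4.
Carrying that down a 4th forward: D4 → A3 → E3.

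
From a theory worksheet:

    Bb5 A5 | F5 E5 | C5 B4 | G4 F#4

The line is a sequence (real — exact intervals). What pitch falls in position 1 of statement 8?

B2

With 2-note cells, note 1 of each statement runs Bb5, F5, C5, G4.
Extending down a 4th: D4 → A3 → E3 → B2.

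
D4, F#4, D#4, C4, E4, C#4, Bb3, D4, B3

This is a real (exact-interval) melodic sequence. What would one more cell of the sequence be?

Unit = 3 notes; the statements start on D4, C4, Bb3, moving down a 2nd each time.
Statement 4 starts on Ab3 and keeps the same exact contour: Ab3 C4 A3.

Ab3 C4 A3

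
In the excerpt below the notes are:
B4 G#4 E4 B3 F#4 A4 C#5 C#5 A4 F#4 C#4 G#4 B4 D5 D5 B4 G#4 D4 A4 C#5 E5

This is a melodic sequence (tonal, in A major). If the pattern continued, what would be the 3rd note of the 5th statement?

B4

Grouping in 7s, the 3rd note of each cell is E4, F#4, G#4.
Extending up a 2nd: A4 → B4.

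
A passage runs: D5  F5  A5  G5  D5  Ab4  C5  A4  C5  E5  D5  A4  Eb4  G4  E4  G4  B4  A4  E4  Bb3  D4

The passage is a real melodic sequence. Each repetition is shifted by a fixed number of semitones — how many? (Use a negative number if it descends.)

Taking 7-note groups, the heads are D5, A4, E4: the pattern moves down a 4th.
Counting half-steps from D5 to A4: -5.

-5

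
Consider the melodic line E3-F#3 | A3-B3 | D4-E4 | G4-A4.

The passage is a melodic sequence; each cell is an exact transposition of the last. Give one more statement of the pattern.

Unit = 2 notes; the statements start on E3, A3, D4, G4, moving up a 4th each time.
From C5 the exact shape gives C5 D5.

C5 D5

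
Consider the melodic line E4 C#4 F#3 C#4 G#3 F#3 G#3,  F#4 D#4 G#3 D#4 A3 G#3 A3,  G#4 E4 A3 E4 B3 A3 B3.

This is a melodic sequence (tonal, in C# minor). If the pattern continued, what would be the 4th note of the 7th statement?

With 7-note cells, note 4 of each statement runs C#4, D#4, E4.
Carrying that up a 2nd forward: F#4 → G#4 → A4 → B4.

B4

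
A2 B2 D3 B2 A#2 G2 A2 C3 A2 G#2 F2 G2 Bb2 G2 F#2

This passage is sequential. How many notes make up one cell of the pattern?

5

15 notes total. Splitting into 3 groups of 5:
A2 B2 D3 B2 A#2 | G2 A2 C3 A2 G#2 | F2 G2 Bb2 G2 F#2
That's a consistent down a 2nd shift per cell, and no other grouping gives one.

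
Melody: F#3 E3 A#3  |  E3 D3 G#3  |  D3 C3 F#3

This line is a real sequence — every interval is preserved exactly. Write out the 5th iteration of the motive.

Bb2 Ab2 D3

Unit = 3 notes; the statements start on F#3, E3, D3, moving down a 2nd each time.
Carrying on: C3 → Bb2.
So cell 5 is Bb2 Ab2 D3.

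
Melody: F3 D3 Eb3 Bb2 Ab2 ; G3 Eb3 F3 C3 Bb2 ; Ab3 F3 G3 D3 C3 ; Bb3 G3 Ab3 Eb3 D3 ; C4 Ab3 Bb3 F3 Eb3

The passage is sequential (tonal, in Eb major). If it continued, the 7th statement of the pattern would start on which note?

Eb4

Taking 5-note groups, the heads are F3, G3, Ab3, Bb3, C4: the pattern moves up a 2nd.
Extending the heads up a 2nd: D4 → Eb4.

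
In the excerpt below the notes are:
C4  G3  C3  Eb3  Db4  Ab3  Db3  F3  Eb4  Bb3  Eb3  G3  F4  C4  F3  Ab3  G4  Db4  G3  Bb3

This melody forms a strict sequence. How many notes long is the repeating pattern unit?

Try groups of 4 (5 cells in 20 notes):
C4 G3 C3 Eb3 | Db4 Ab3 Db3 F3 | Eb4 Bb3 Eb3 G3 | F4 C4 F3 Ab3 | G4 Db4 G3 Bb3
Each cell is the previous one up a 2nd — so the unit is 4 notes.

4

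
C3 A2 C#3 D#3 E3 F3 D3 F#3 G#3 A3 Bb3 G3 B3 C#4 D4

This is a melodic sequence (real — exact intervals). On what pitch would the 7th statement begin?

The 5-note cells begin on C3, F3, Bb3 — each up a 4th from the last.
Extending the heads up a 4th: Eb4 → Ab4 → Db5 → Gb5.

Gb5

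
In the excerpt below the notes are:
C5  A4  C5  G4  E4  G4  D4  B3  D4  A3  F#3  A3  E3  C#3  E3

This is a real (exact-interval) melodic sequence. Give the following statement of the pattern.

With a 3-note motive the entries are C5, G4, D4, A3, E3, each down a 4th from the previous.
From B2 the exact shape gives B2 G#2 B2.

B2 G#2 B2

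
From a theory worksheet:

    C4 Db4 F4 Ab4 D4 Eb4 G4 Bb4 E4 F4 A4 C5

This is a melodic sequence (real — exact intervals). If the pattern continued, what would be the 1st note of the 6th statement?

The unit is 4 notes. Position-1 pitches of the 3 shown cells: C4, D4, E4.
Extending up a 2nd: F#4 → G#4 → A#4.

A#4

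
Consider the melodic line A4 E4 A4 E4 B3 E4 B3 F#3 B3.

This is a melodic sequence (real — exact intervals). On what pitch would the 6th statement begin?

With a 3-note motive the entries are A4, E4, B3, each down a 4th from the previous.
Continuing: F#3 → C#3 → G#2. Statement 6 starts on G#2.

G#2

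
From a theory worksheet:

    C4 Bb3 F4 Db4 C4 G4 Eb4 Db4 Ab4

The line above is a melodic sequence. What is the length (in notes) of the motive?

There are 9 notes; a 3-note unit gives 3 cells:
C4 Bb3 F4 | Db4 C4 G4 | Eb4 Db4 Ab4
That's a consistent up a 2nd shift per cell, and no other grouping gives one.

3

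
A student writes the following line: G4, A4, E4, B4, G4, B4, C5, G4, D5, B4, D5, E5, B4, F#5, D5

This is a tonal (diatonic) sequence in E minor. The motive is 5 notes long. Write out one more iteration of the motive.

F#5 G5 D5 A5 F#5

Unit = 5 notes; the statements start on G4, B4, D5, moving up a 3rd each time.
So cell 4 is F#5 G5 D5 A5 F#5.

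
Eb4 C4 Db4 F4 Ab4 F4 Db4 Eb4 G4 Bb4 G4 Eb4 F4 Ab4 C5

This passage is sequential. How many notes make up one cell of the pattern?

There are 15 notes; a 5-note unit gives 3 cells:
Eb4 C4 Db4 F4 Ab4 | F4 Db4 Eb4 G4 Bb4 | G4 Eb4 F4 Ab4 C5
Every group is a transposition up a 2nd of the one before; no shorter unit works.

5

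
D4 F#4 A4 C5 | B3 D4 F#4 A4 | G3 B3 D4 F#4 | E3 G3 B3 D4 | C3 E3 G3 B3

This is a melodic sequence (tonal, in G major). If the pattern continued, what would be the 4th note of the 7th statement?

E3

Grouping in 4s, the 4th note of each cell is C5, A4, F#4, D4, B3.
Extending down a 3rd: G3 → E3.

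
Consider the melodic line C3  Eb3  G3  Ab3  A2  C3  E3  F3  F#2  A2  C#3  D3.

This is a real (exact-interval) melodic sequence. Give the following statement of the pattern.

The 4-note cells begin on C3, A2, F#2 — each down a 3rd from the last.
Statement 4 starts on D#2 and keeps the same exact contour: D#2 F#2 A#2 B2.

D#2 F#2 A#2 B2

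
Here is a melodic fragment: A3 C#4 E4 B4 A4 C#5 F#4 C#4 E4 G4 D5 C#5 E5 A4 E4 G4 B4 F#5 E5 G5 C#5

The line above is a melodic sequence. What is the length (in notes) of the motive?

There are 21 notes; a 7-note unit gives 3 cells:
A3 C#4 E4 B4 A4 C#5 F#4 | C#4 E4 G4 D5 C#5 E5 A4 | E4 G4 B4 F#5 E5 G5 C#5
That's a consistent up a 3rd shift per cell, and no other grouping gives one.

7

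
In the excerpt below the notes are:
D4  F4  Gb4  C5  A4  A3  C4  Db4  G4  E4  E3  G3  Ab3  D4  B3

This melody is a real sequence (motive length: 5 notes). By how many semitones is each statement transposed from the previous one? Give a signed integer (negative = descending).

-5

Unit = 5 notes; the statements start on D4, A3, E3, moving down a 4th each time.
D4→A3 is 57 − 62 = -5 semitones.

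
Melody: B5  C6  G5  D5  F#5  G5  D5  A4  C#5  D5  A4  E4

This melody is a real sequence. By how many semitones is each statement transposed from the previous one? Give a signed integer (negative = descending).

-5

With a 4-note motive the entries are B5, F#5, C#5, each down a 4th from the previous.
B5→F#5 is 78 − 83 = -5 semitones.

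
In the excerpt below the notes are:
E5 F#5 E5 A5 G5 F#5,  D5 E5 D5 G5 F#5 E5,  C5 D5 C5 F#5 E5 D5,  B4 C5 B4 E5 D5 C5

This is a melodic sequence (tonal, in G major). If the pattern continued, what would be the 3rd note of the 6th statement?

G4

Grouping in 6s, the 3rd note of each cell is E5, D5, C5, B4.
Carrying that down a 2nd forward: A4 → G4.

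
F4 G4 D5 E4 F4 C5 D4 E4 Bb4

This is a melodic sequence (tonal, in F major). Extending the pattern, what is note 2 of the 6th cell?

Bb3

Grouping in 3s, the 2nd note of each cell is G4, F4, E4.
Extending down a 2nd: D4 → C4 → Bb3.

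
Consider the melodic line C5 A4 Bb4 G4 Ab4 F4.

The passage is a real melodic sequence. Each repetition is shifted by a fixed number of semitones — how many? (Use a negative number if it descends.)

-2

Taking 2-note groups, the heads are C5, Bb4, Ab4: the pattern moves down a 2nd.
C5 to Bb4 spans -2 semitones.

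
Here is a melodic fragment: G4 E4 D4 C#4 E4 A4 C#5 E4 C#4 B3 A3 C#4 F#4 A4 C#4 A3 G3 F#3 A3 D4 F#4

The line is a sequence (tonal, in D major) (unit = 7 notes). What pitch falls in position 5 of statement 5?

D3

Grouping in 7s, the 5th note of each cell is E4, C#4, A3.
Each moves down a 3rd. Continuing: F#3 → D3.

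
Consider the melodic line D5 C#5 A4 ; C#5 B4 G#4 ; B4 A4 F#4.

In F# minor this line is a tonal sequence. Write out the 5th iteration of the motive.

The 3-note cells begin on D5, C#5, B4 — each down a 2nd from the last.
Continuing the starts: A4 → G#4.
Statement 5 starts on G#4 and keeps the same diatonic contour: G#4 F#4 D4.

G#4 F#4 D4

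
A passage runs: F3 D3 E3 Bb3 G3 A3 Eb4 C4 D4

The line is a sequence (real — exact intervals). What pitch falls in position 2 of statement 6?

Eb5

Grouping in 3s, the 2nd note of each cell is D3, G3, C4.
Extending up a 4th: F4 → Bb4 → Eb5.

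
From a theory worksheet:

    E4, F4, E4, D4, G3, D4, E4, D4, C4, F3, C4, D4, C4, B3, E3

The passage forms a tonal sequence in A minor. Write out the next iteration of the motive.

The 5-note cells begin on E4, D4, C4 — each down a 2nd from the last.
From B3 the diatonic shape gives B3 C4 B3 A3 D3.

B3 C4 B3 A3 D3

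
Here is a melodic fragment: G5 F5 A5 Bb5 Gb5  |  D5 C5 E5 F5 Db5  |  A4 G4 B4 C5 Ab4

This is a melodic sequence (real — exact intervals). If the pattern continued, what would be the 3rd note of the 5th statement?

Grouping in 5s, the 3rd note of each cell is A5, E5, B4.
Carrying that down a 4th forward: F#4 → C#4.

C#4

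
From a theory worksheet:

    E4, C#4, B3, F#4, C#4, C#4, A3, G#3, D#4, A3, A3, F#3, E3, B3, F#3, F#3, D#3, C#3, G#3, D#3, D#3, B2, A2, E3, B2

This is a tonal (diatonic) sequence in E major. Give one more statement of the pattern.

B2 G#2 F#2 C#3 G#2

Unit = 5 notes; the statements start on E4, C#4, A3, F#3, D#3, moving down a 3rd each time.
Statement 6 starts on B2 and keeps the same diatonic contour: B2 G#2 F#2 C#3 G#2.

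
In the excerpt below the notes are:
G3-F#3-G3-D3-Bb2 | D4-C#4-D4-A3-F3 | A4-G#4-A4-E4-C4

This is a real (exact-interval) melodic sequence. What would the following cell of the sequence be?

E5 D#5 E5 B4 G4

Taking 5-note groups, the heads are G3, D4, A4: the pattern moves up a 5th.
So cell 4 is E5 D#5 E5 B4 G4.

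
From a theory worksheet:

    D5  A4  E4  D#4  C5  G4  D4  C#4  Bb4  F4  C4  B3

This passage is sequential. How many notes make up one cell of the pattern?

Try groups of 4 (3 cells in 12 notes):
D5 A4 E4 D#4 | C5 G4 D4 C#4 | Bb4 F4 C4 B3
Each cell is the previous one down a 2nd — so the unit is 4 notes.

4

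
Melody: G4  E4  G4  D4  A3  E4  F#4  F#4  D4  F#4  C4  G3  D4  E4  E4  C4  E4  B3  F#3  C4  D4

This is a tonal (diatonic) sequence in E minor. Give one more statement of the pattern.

Unit = 7 notes; the statements start on G4, F#4, E4, moving down a 2nd each time.
So cell 4 is D4 B3 D4 A3 E3 B3 C4.

D4 B3 D4 A3 E3 B3 C4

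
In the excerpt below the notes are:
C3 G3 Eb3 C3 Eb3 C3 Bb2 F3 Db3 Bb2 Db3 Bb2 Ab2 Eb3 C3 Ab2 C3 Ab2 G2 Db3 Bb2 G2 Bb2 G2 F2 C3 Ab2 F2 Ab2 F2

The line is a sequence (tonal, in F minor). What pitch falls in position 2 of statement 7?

Grouping in 6s, the 2nd note of each cell is G3, F3, Eb3, Db3, C3.
Each moves down a 2nd. Continuing: Bb2 → Ab2.

Ab2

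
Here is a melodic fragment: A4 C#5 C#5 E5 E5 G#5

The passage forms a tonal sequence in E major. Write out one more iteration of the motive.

G#5 B5

Taking 2-note groups, the heads are A4, C#5, E5: the pattern moves up a 3rd.
So cell 4 is G#5 B5.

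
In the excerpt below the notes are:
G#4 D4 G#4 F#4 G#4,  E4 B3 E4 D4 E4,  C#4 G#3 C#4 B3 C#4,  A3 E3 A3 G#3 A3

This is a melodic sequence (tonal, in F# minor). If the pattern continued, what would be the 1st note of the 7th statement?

B2

With 5-note cells, note 1 of each statement runs G#4, E4, C#4, A3.
Extending down a 3rd: F#3 → D3 → B2.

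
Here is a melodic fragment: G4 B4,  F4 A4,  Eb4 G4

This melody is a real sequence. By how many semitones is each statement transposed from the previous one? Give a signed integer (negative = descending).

Unit = 2 notes; the statements start on G4, F4, Eb4, moving down a 2nd each time.
G4→F4 is 65 − 67 = -2 semitones.

-2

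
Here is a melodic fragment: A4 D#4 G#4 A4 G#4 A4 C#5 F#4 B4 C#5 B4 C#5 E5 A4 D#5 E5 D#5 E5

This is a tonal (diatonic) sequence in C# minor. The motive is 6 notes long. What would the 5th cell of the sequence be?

B5 E5 A5 B5 A5 B5

With a 6-note motive the entries are A4, C#5, E5, each up a 3rd from the previous.
Continuing the starts: G#5 → B5.
Statement 5 starts on B5 and keeps the same diatonic contour: B5 E5 A5 B5 A5 B5.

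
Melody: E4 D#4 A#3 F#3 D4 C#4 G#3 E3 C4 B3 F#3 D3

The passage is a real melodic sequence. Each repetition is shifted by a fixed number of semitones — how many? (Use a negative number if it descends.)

The 4-note cells begin on E4, D4, C4 — each down a 2nd from the last.
E4→D4 is 62 − 64 = -2 semitones.

-2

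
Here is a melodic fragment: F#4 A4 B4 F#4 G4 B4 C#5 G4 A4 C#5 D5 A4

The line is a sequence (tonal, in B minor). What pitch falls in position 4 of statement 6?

With 4-note cells, note 4 of each statement runs F#4, G4, A4.
Carrying that up a 2nd forward: B4 → C#5 → D5.

D5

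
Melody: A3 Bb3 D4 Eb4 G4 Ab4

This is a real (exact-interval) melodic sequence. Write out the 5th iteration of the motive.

F5 Gb5

Unit = 2 notes; the statements start on A3, D4, G4, moving up a 4th each time.
Carrying on: C5 → F5.
So cell 5 is F5 Gb5.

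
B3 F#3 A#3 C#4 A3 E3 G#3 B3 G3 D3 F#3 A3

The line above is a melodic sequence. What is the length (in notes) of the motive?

4

Try groups of 4 (3 cells in 12 notes):
B3 F#3 A#3 C#4 | A3 E3 G#3 B3 | G3 D3 F#3 A3
That's a consistent down a 2nd shift per cell, and no other grouping gives one.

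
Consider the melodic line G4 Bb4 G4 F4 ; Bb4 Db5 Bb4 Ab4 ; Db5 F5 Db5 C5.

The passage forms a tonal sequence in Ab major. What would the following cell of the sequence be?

Taking 4-note groups, the heads are G4, Bb4, Db5: the pattern moves up a 3rd.
Statement 4 starts on F5 and keeps the same diatonic contour: F5 Ab5 F5 Eb5.

F5 Ab5 F5 Eb5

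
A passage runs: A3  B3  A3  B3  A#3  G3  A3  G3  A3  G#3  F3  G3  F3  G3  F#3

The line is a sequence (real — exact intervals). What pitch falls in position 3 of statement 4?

Eb3

With 5-note cells, note 3 of each statement runs A3, G3, F3.
Each moves down a 2nd; the next is Eb3.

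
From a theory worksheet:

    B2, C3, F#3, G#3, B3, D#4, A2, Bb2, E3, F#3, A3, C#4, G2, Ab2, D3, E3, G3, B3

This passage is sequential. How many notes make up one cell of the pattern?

6

18 notes total. Splitting into 3 groups of 6:
B2 C3 F#3 G#3 B3 D#4 | A2 Bb2 E3 F#3 A3 C#4 | G2 Ab2 D3 E3 G3 B3
That's a consistent down a 2nd shift per cell, and no other grouping gives one.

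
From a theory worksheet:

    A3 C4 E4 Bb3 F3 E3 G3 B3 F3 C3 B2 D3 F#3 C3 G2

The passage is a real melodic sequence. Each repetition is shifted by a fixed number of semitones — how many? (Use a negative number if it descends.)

-5

Unit = 5 notes; the statements start on A3, E3, B2, moving down a 4th each time.
A3 to E3 spans -5 semitones.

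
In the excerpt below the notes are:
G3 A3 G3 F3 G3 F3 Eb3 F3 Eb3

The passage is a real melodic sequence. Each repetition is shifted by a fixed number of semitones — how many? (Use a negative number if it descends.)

-2

The 3-note cells begin on G3, F3, Eb3 — each down a 2nd from the last.
Counting half-steps from G3 to F3: -2.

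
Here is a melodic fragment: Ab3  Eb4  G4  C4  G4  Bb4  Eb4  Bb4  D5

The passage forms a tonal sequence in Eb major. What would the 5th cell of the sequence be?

Bb4 F5 Ab5

Taking 3-note groups, the heads are Ab3, C4, Eb4: the pattern moves up a 3rd.
Carrying on: G4 → Bb4.
So cell 5 is Bb4 F5 Ab5.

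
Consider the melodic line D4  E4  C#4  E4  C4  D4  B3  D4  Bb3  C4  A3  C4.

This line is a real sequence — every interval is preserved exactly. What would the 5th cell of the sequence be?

Gb3 Ab3 F3 Ab3

With a 4-note motive the entries are D4, C4, Bb3, each down a 2nd from the previous.
Extending down a 2nd: Ab3 → Gb3.
Statement 5 starts on Gb3 and keeps the same exact contour: Gb3 Ab3 F3 Ab3.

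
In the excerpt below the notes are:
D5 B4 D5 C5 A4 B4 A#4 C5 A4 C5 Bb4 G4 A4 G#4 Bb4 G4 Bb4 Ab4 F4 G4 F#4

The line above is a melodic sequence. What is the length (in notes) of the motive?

21 notes total. Splitting into 3 groups of 7:
D5 B4 D5 C5 A4 B4 A#4 | C5 A4 C5 Bb4 G4 A4 G#4 | Bb4 G4 Bb4 Ab4 F4 G4 F#4
Each cell is the previous one down a 2nd — so the unit is 7 notes.

7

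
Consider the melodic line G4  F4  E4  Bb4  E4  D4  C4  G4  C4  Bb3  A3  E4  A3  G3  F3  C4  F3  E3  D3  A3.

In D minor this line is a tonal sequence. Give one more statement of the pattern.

Taking 4-note groups, the heads are G4, E4, C4, A3, F3: the pattern moves down a 3rd.
Statement 6 starts on D3 and keeps the same diatonic contour: D3 C3 Bb2 F3.

D3 C3 Bb2 F3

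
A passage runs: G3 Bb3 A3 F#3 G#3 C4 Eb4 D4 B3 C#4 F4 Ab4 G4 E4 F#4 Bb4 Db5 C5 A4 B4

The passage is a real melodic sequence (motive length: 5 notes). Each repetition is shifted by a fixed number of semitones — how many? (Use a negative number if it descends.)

5

Taking 5-note groups, the heads are G3, C4, F4, Bb4: the pattern moves up a 4th.
G3 to C4 spans +5 semitones.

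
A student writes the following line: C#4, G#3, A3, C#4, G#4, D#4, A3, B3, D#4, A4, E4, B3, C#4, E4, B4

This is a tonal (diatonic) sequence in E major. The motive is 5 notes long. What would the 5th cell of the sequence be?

G#4 D#4 E4 G#4 D#5

Taking 5-note groups, the heads are C#4, D#4, E4: the pattern moves up a 2nd.
Extending up a 2nd: F#4 → G#4.
From G#4 the diatonic shape gives G#4 D#4 E4 G#4 D#5.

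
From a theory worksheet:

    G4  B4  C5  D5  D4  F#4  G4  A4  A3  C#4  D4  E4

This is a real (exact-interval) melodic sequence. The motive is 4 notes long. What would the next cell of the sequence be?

With a 4-note motive the entries are G4, D4, A3, each down a 4th from the previous.
From E3 the exact shape gives E3 G#3 A3 B3.

E3 G#3 A3 B3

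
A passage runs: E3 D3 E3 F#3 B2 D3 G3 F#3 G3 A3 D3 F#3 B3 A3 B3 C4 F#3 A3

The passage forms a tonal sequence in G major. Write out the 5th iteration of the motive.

The 6-note cells begin on E3, G3, B3 — each up a 3rd from the last.
Continuing the starts: D4 → F#4.
So cell 5 is F#4 E4 F#4 G4 C4 E4.

F#4 E4 F#4 G4 C4 E4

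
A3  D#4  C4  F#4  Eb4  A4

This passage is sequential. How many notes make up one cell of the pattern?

There are 6 notes; a 2-note unit gives 3 cells:
A3 D#4 | C4 F#4 | Eb4 A4
Every group is a transposition up a 3rd of the one before; no shorter unit works.

2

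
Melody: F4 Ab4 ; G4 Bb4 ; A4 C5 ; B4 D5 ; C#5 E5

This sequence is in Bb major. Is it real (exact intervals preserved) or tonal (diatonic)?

Each cell has the same semitone pattern (3,) — intervals are preserved exactly.
And Ab4 lies outside Bb major, so the sequence is real rather than tonal.

real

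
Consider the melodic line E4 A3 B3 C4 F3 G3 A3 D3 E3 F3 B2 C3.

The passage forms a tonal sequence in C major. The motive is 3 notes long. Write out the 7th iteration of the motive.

G2 C2 D2

The 3-note cells begin on E4, C4, A3, F3 — each down a 3rd from the last.
Extending down a 3rd: D3 → B2 → G2.
So cell 7 is G2 C2 D2.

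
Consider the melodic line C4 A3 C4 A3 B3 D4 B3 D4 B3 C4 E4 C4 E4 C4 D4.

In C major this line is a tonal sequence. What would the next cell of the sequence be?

F4 D4 F4 D4 E4

The 5-note cells begin on C4, D4, E4 — each up a 2nd from the last.
So cell 4 is F4 D4 F4 D4 E4.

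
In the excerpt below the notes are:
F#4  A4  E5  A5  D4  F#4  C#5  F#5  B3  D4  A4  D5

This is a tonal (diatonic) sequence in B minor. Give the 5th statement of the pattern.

E3 G3 D4 G4

With a 4-note motive the entries are F#4, D4, B3, each down a 3rd from the previous.
Carrying on: G3 → E3.
From E3 the diatonic shape gives E3 G3 D4 G4.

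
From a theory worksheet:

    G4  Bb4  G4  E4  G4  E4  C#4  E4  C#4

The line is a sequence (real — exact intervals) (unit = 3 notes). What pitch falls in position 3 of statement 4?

A#3

Grouping in 3s, the 3rd note of each cell is G4, E4, C#4.
One more down a 3rd gives A#3.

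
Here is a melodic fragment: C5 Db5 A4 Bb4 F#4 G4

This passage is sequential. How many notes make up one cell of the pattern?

6 notes total. Splitting into 3 groups of 2:
C5 Db5 | A4 Bb4 | F#4 G4
Every group is a transposition down a 3rd of the one before; no shorter unit works.

2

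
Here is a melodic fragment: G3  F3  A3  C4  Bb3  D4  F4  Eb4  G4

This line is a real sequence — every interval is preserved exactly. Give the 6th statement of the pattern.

The 3-note cells begin on G3, C4, F4 — each up a 4th from the last.
Carrying on: Bb4 → Eb5 → Ab5.
From Ab5 the exact shape gives Ab5 Gb5 Bb5.

Ab5 Gb5 Bb5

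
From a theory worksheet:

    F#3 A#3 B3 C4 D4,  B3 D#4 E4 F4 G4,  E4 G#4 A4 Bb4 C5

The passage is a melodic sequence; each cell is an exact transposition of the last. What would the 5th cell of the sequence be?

D5 F#5 G5 Ab5 Bb5

Unit = 5 notes; the statements start on F#3, B3, E4, moving up a 4th each time.
Carrying on: A4 → D5.
From D5 the exact shape gives D5 F#5 G5 Ab5 Bb5.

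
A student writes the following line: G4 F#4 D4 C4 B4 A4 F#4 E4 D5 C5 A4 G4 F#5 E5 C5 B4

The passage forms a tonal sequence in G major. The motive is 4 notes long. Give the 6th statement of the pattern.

With a 4-note motive the entries are G4, B4, D5, F#5, each up a 3rd from the previous.
Extending up a 3rd: A5 → C6.
So cell 6 is C6 B5 G5 F#5.

C6 B5 G5 F#5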